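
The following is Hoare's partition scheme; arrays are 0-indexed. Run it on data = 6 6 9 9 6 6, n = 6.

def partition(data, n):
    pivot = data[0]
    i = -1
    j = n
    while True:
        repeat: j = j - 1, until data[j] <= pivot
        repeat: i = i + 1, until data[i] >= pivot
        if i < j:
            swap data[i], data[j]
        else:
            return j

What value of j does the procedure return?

pivot = data[0] = 6; i = -1, j = 6
j→5 (data[5]=6≤6), i→0 (data[0]=6≥6); i<j, swap → 6 6 9 9 6 6
j→4 (data[4]=6≤6), i→1 (data[1]=6≥6); i<j, swap → 6 6 9 9 6 6
j→1, i→2; i≥j, return j=1. data = 6 6 9 9 6 6

1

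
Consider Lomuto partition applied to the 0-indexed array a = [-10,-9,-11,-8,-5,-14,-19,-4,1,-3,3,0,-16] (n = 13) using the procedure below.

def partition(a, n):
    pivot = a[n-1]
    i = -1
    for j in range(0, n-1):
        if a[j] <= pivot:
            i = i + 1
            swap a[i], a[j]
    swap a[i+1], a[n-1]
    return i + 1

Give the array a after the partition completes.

pivot = a[12] = -16; i = -1
j=0: a[0]=-10 > -16 → no swap
j=1: a[1]=-9 > -16 → no swap
j=2: a[2]=-11 > -16 → no swap
j=3: a[3]=-8 > -16 → no swap
j=4: a[4]=-5 > -16 → no swap
j=5: a[5]=-14 > -16 → no swap
j=6: a[6]=-19 ≤ -16 → i=0, swap a[0],a[6] → [-19,-9,-11,-8,-5,-14,-10,-4,1,-3,3,0,-16]
j=7: a[7]=-4 > -16 → no swap
j=8: a[8]=1 > -16 → no swap
j=9: a[9]=-3 > -16 → no swap
j=10: a[10]=3 > -16 → no swap
j=11: a[11]=0 > -16 → no swap
final swap a[1],a[12] → [-19,-16,-11,-8,-5,-14,-10,-4,1,-3,3,0,-9]; return 1

[-19,-16,-11,-8,-5,-14,-10,-4,1,-3,3,0,-9]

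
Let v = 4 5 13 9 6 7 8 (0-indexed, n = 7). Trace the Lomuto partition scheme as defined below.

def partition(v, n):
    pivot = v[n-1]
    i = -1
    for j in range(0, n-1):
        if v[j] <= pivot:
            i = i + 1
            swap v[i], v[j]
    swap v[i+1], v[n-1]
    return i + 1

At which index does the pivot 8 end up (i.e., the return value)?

4

pivot=8, i=-1
j=0: 4≤8, i=0, swap(0,0) ⇒ 4 5 13 9 6 7 8
j=1: 5≤8, i=1, swap(1,1) ⇒ 4 5 13 9 6 7 8
j=2: 13>8, skip
j=3: 9>8, skip
j=4: 6≤8, i=2, swap(2,4) ⇒ 4 5 6 9 13 7 8
j=5: 7≤8, i=3, swap(3,5) ⇒ 4 5 6 7 13 9 8
swap(4,6) ⇒ 4 5 6 7 8 9 13; return 4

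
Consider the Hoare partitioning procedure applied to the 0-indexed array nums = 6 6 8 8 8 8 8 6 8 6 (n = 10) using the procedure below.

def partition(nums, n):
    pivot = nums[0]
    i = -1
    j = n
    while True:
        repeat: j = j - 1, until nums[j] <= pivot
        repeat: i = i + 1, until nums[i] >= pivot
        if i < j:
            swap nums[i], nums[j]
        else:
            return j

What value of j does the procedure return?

1

pivot=6
j stops at 9 (6), i stops at 0 (6); swap ⇒ 6 6 8 8 8 8 8 6 8 6
j stops at 7 (6), i stops at 1 (6); swap ⇒ 6 6 8 8 8 8 8 6 8 6
j stops at 1, i stops at 2; i≥j ⇒ return 1. nums=6 6 8 8 8 8 8 6 8 6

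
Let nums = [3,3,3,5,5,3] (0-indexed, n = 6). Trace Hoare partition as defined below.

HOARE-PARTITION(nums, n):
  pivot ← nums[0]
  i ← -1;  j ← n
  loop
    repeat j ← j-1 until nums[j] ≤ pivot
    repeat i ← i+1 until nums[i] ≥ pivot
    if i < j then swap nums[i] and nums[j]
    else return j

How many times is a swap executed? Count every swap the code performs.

2

pivot = nums[0] = 3; i = -1, j = 6
j→5 (nums[5]=3≤3), i→0 (nums[0]=3≥3); i<j, swap → [3,3,3,5,5,3]
j→2 (nums[2]=3≤3), i→1 (nums[1]=3≥3); i<j, swap → [3,3,3,5,5,3]
j→1, i→2; i≥j, return j=1. nums = [3,3,3,5,5,3]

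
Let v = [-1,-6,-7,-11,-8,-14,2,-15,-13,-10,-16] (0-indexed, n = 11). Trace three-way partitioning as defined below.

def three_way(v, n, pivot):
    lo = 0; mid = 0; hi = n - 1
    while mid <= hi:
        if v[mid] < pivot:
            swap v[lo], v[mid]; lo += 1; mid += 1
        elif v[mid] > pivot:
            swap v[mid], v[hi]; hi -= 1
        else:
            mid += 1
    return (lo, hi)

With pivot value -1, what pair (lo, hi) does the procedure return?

pivot = -1; lo=0, mid=0, hi=10
v[mid]=-1=-1: mid=1
v[mid]=-6<-1: swap v[0],v[1]; lo=1,mid=2 → [-6,-1,-7,-11,-8,-14,2,-15,-13,-10,-16]
v[mid]=-7<-1: swap v[1],v[2]; lo=2,mid=3 → [-6,-7,-1,-11,-8,-14,2,-15,-13,-10,-16]
v[mid]=-11<-1: swap v[2],v[3]; lo=3,mid=4 → [-6,-7,-11,-1,-8,-14,2,-15,-13,-10,-16]
v[mid]=-8<-1: swap v[3],v[4]; lo=4,mid=5 → [-6,-7,-11,-8,-1,-14,2,-15,-13,-10,-16]
v[mid]=-14<-1: swap v[4],v[5]; lo=5,mid=6 → [-6,-7,-11,-8,-14,-1,2,-15,-13,-10,-16]
v[mid]=2>-1: swap v[6],v[10]; hi=9 → [-6,-7,-11,-8,-14,-1,-16,-15,-13,-10,2]
v[mid]=-16<-1: swap v[5],v[6]; lo=6,mid=7 → [-6,-7,-11,-8,-14,-16,-1,-15,-13,-10,2]
v[mid]=-15<-1: swap v[6],v[7]; lo=7,mid=8 → [-6,-7,-11,-8,-14,-16,-15,-1,-13,-10,2]
v[mid]=-13<-1: swap v[7],v[8]; lo=8,mid=9 → [-6,-7,-11,-8,-14,-16,-15,-13,-1,-10,2]
v[mid]=-10<-1: swap v[8],v[9]; lo=9,mid=10 → [-6,-7,-11,-8,-14,-16,-15,-13,-10,-1,2]
end: lo=9, hi=9; v = [-6,-7,-11,-8,-14,-16,-15,-13,-10,-1,2]

(9, 9)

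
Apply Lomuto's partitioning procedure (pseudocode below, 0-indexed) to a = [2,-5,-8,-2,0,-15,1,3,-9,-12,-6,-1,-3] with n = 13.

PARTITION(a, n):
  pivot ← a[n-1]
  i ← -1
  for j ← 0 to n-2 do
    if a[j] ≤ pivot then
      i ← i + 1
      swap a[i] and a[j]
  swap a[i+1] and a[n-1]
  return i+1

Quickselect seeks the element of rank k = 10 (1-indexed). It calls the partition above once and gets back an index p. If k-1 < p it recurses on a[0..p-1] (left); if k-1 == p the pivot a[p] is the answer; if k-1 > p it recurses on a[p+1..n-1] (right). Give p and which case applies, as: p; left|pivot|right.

6; right

pivot = a[12] = -3; i = -1
j=0: a[0]=2 > -3 → no swap
j=1: a[1]=-5 ≤ -3 → i=0, swap a[0],a[1] → [-5,2,-8,-2,0,-15,1,3,-9,-12,-6,-1,-3]
j=2: a[2]=-8 ≤ -3 → i=1, swap a[1],a[2] → [-5,-8,2,-2,0,-15,1,3,-9,-12,-6,-1,-3]
j=3: a[3]=-2 > -3 → no swap
j=4: a[4]=0 > -3 → no swap
j=5: a[5]=-15 ≤ -3 → i=2, swap a[2],a[5] → [-5,-8,-15,-2,0,2,1,3,-9,-12,-6,-1,-3]
j=6: a[6]=1 > -3 → no swap
j=7: a[7]=3 > -3 → no swap
j=8: a[8]=-9 ≤ -3 → i=3, swap a[3],a[8] → [-5,-8,-15,-9,0,2,1,3,-2,-12,-6,-1,-3]
j=9: a[9]=-12 ≤ -3 → i=4, swap a[4],a[9] → [-5,-8,-15,-9,-12,2,1,3,-2,0,-6,-1,-3]
j=10: a[10]=-6 ≤ -3 → i=5, swap a[5],a[10] → [-5,-8,-15,-9,-12,-6,1,3,-2,0,2,-1,-3]
j=11: a[11]=-1 > -3 → no swap
final swap a[6],a[12] → [-5,-8,-15,-9,-12,-6,-3,3,-2,0,2,-1,1]; return 6
p = 6; k-1 = 9 > 6 ⇒ right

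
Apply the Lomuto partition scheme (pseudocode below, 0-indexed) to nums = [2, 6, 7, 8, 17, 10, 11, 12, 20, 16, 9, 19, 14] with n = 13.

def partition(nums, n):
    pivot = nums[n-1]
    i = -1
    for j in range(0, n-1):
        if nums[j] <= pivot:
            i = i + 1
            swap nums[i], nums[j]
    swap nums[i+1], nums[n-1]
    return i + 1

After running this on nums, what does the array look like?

[2, 6, 7, 8, 10, 11, 12, 9, 14, 16, 17, 19, 20]

pivot=14, i=-1
j=0: 2≤14, i=0, swap(0,0) ⇒ [2, 6, 7, 8, 17, 10, 11, 12, 20, 16, 9, 19, 14]
j=1: 6≤14, i=1, swap(1,1) ⇒ [2, 6, 7, 8, 17, 10, 11, 12, 20, 16, 9, 19, 14]
j=2: 7≤14, i=2, swap(2,2) ⇒ [2, 6, 7, 8, 17, 10, 11, 12, 20, 16, 9, 19, 14]
j=3: 8≤14, i=3, swap(3,3) ⇒ [2, 6, 7, 8, 17, 10, 11, 12, 20, 16, 9, 19, 14]
j=4: 17>14, skip
j=5: 10≤14, i=4, swap(4,5) ⇒ [2, 6, 7, 8, 10, 17, 11, 12, 20, 16, 9, 19, 14]
j=6: 11≤14, i=5, swap(5,6) ⇒ [2, 6, 7, 8, 10, 11, 17, 12, 20, 16, 9, 19, 14]
j=7: 12≤14, i=6, swap(6,7) ⇒ [2, 6, 7, 8, 10, 11, 12, 17, 20, 16, 9, 19, 14]
j=8: 20>14, skip
j=9: 16>14, skip
j=10: 9≤14, i=7, swap(7,10) ⇒ [2, 6, 7, 8, 10, 11, 12, 9, 20, 16, 17, 19, 14]
j=11: 19>14, skip
swap(8,12) ⇒ [2, 6, 7, 8, 10, 11, 12, 9, 14, 16, 17, 19, 20]; return 8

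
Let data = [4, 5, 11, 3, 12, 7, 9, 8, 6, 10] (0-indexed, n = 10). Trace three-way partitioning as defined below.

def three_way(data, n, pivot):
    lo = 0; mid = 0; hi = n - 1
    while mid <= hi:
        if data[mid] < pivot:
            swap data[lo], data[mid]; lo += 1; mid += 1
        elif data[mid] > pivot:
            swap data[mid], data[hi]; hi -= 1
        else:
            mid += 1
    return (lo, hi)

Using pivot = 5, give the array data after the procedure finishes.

[4, 3, 5, 12, 7, 9, 8, 6, 10, 11]

pivot = 5; lo=0, mid=0, hi=9
data[mid]=4<5: swap data[0],data[0]; lo=1,mid=1 → [4, 5, 11, 3, 12, 7, 9, 8, 6, 10]
data[mid]=5=5: mid=2
data[mid]=11>5: swap data[2],data[9]; hi=8 → [4, 5, 10, 3, 12, 7, 9, 8, 6, 11]
data[mid]=10>5: swap data[2],data[8]; hi=7 → [4, 5, 6, 3, 12, 7, 9, 8, 10, 11]
data[mid]=6>5: swap data[2],data[7]; hi=6 → [4, 5, 8, 3, 12, 7, 9, 6, 10, 11]
data[mid]=8>5: swap data[2],data[6]; hi=5 → [4, 5, 9, 3, 12, 7, 8, 6, 10, 11]
data[mid]=9>5: swap data[2],data[5]; hi=4 → [4, 5, 7, 3, 12, 9, 8, 6, 10, 11]
data[mid]=7>5: swap data[2],data[4]; hi=3 → [4, 5, 12, 3, 7, 9, 8, 6, 10, 11]
data[mid]=12>5: swap data[2],data[3]; hi=2 → [4, 5, 3, 12, 7, 9, 8, 6, 10, 11]
data[mid]=3<5: swap data[1],data[2]; lo=2,mid=3 → [4, 3, 5, 12, 7, 9, 8, 6, 10, 11]
end: lo=2, hi=2; data = [4, 3, 5, 12, 7, 9, 8, 6, 10, 11]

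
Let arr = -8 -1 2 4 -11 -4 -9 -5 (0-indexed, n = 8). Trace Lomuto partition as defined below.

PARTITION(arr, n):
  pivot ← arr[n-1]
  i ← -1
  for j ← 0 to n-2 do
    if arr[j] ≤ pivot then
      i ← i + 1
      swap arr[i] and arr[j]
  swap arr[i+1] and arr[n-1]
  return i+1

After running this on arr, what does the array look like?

pivot=-5, i=-1
j=0: -8≤-5, i=0, swap(0,0) ⇒ -8 -1 2 4 -11 -4 -9 -5
j=1: -1>-5, skip
j=2: 2>-5, skip
j=3: 4>-5, skip
j=4: -11≤-5, i=1, swap(1,4) ⇒ -8 -11 2 4 -1 -4 -9 -5
j=5: -4>-5, skip
j=6: -9≤-5, i=2, swap(2,6) ⇒ -8 -11 -9 4 -1 -4 2 -5
swap(3,7) ⇒ -8 -11 -9 -5 -1 -4 2 4; return 3

-8 -11 -9 -5 -1 -4 2 4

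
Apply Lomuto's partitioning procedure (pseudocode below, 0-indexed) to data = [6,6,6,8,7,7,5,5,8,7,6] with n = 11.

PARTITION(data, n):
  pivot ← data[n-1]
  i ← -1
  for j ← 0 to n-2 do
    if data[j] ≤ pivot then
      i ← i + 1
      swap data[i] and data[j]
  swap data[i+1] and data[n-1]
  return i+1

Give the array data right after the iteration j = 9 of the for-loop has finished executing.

pivot = data[10] = 6; i = -1
j=0: data[0]=6 ≤ 6 → i=0, swap data[0],data[0] (no change) → [6,6,6,8,7,7,5,5,8,7,6]
j=1: data[1]=6 ≤ 6 → i=1, swap data[1],data[1] (no change) → [6,6,6,8,7,7,5,5,8,7,6]
j=2: data[2]=6 ≤ 6 → i=2, swap data[2],data[2] (no change) → [6,6,6,8,7,7,5,5,8,7,6]
j=3: data[3]=8 > 6 → no swap
j=4: data[4]=7 > 6 → no swap
j=5: data[5]=7 > 6 → no swap
j=6: data[6]=5 ≤ 6 → i=3, swap data[3],data[6] → [6,6,6,5,7,7,8,5,8,7,6]
j=7: data[7]=5 ≤ 6 → i=4, swap data[4],data[7] → [6,6,6,5,5,7,8,7,8,7,6]
j=8: data[8]=8 > 6 → no swap
j=9: data[9]=7 > 6 → no swap
(after j=9) data = [6,6,6,5,5,7,8,7,8,7,6]

[6,6,6,5,5,7,8,7,8,7,6]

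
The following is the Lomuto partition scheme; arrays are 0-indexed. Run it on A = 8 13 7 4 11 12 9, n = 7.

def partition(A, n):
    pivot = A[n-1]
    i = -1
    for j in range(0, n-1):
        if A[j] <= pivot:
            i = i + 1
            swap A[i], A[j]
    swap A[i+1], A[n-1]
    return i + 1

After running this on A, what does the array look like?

pivot=9, i=-1
j=0: 8≤9, i=0, swap(0,0) ⇒ 8 13 7 4 11 12 9
j=1: 13>9, skip
j=2: 7≤9, i=1, swap(1,2) ⇒ 8 7 13 4 11 12 9
j=3: 4≤9, i=2, swap(2,3) ⇒ 8 7 4 13 11 12 9
j=4: 11>9, skip
j=5: 12>9, skip
swap(3,6) ⇒ 8 7 4 9 11 12 13; return 3

8 7 4 9 11 12 13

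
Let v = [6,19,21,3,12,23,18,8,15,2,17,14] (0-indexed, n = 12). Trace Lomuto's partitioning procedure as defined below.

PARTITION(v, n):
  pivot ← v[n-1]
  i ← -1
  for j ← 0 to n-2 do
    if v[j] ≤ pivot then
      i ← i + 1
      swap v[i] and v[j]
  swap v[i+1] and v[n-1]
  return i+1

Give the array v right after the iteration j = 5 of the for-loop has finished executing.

pivot=14, i=-1
j=0: 6≤14, i=0, swap(0,0) ⇒ [6,19,21,3,12,23,18,8,15,2,17,14]
j=1: 19>14, skip
j=2: 21>14, skip
j=3: 3≤14, i=1, swap(1,3) ⇒ [6,3,21,19,12,23,18,8,15,2,17,14]
j=4: 12≤14, i=2, swap(2,4) ⇒ [6,3,12,19,21,23,18,8,15,2,17,14]
j=5: 23>14, skip
(after j=5) v = [6,3,12,19,21,23,18,8,15,2,17,14]

[6,3,12,19,21,23,18,8,15,2,17,14]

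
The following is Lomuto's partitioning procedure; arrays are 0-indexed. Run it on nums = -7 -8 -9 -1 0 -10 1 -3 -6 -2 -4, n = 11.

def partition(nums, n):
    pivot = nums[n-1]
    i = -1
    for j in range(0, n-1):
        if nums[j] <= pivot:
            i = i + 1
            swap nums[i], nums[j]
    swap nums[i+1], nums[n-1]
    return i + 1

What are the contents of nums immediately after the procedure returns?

pivot = nums[10] = -4; i = -1
j=0: nums[0]=-7 ≤ -4 → i=0, swap nums[0],nums[0] (no change) → -7 -8 -9 -1 0 -10 1 -3 -6 -2 -4
j=1: nums[1]=-8 ≤ -4 → i=1, swap nums[1],nums[1] (no change) → -7 -8 -9 -1 0 -10 1 -3 -6 -2 -4
j=2: nums[2]=-9 ≤ -4 → i=2, swap nums[2],nums[2] (no change) → -7 -8 -9 -1 0 -10 1 -3 -6 -2 -4
j=3: nums[3]=-1 > -4 → no swap
j=4: nums[4]=0 > -4 → no swap
j=5: nums[5]=-10 ≤ -4 → i=3, swap nums[3],nums[5] → -7 -8 -9 -10 0 -1 1 -3 -6 -2 -4
j=6: nums[6]=1 > -4 → no swap
j=7: nums[7]=-3 > -4 → no swap
j=8: nums[8]=-6 ≤ -4 → i=4, swap nums[4],nums[8] → -7 -8 -9 -10 -6 -1 1 -3 0 -2 -4
j=9: nums[9]=-2 > -4 → no swap
final swap nums[5],nums[10] → -7 -8 -9 -10 -6 -4 1 -3 0 -2 -1; return 5

-7 -8 -9 -10 -6 -4 1 -3 0 -2 -1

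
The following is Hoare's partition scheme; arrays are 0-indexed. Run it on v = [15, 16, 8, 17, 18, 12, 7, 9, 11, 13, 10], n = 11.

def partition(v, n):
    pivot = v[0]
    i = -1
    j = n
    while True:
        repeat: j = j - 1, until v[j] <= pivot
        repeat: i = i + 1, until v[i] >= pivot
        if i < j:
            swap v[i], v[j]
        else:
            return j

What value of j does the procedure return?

6

pivot = v[0] = 15; i = -1, j = 11
j→10 (v[10]=10≤15), i→0 (v[0]=15≥15); i<j, swap → [10, 16, 8, 17, 18, 12, 7, 9, 11, 13, 15]
j→9 (v[9]=13≤15), i→1 (v[1]=16≥15); i<j, swap → [10, 13, 8, 17, 18, 12, 7, 9, 11, 16, 15]
j→8 (v[8]=11≤15), i→3 (v[3]=17≥15); i<j, swap → [10, 13, 8, 11, 18, 12, 7, 9, 17, 16, 15]
j→7 (v[7]=9≤15), i→4 (v[4]=18≥15); i<j, swap → [10, 13, 8, 11, 9, 12, 7, 18, 17, 16, 15]
j→6, i→7; i≥j, return j=6. v = [10, 13, 8, 11, 9, 12, 7, 18, 17, 16, 15]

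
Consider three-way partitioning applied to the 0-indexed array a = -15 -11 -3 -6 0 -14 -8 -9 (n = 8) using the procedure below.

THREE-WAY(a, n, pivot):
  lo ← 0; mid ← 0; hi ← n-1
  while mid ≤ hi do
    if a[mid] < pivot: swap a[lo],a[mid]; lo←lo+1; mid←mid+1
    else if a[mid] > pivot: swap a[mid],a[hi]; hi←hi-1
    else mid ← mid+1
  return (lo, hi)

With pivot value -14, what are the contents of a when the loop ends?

-15 -14 -6 0 -3 -8 -9 -11

pivot = -14; lo=0, mid=0, hi=7
a[mid]=-15<-14: swap a[0],a[0]; lo=1,mid=1 → -15 -11 -3 -6 0 -14 -8 -9
a[mid]=-11>-14: swap a[1],a[7]; hi=6 → -15 -9 -3 -6 0 -14 -8 -11
a[mid]=-9>-14: swap a[1],a[6]; hi=5 → -15 -8 -3 -6 0 -14 -9 -11
a[mid]=-8>-14: swap a[1],a[5]; hi=4 → -15 -14 -3 -6 0 -8 -9 -11
a[mid]=-14=-14: mid=2
a[mid]=-3>-14: swap a[2],a[4]; hi=3 → -15 -14 0 -6 -3 -8 -9 -11
a[mid]=0>-14: swap a[2],a[3]; hi=2 → -15 -14 -6 0 -3 -8 -9 -11
a[mid]=-6>-14: swap a[2],a[2]; hi=1 → -15 -14 -6 0 -3 -8 -9 -11
end: lo=1, hi=1; a = -15 -14 -6 0 -3 -8 -9 -11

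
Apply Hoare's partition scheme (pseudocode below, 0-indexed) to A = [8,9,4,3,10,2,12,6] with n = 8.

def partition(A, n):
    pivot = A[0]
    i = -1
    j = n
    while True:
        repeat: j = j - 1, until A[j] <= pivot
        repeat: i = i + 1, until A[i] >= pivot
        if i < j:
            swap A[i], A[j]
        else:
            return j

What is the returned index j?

pivot = A[0] = 8; i = -1, j = 8
j→7 (A[7]=6≤8), i→0 (A[0]=8≥8); i<j, swap → [6,9,4,3,10,2,12,8]
j→5 (A[5]=2≤8), i→1 (A[1]=9≥8); i<j, swap → [6,2,4,3,10,9,12,8]
j→3, i→4; i≥j, return j=3. A = [6,2,4,3,10,9,12,8]

3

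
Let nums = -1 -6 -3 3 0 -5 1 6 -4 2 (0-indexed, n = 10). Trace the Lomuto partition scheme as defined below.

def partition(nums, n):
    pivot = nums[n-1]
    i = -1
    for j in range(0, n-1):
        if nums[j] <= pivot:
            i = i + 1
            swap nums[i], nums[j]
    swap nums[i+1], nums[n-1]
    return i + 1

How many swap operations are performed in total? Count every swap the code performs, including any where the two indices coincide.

8

pivot = nums[9] = 2; i = -1
j=0: nums[0]=-1 ≤ 2 → i=0, swap nums[0],nums[0] (no change) → -1 -6 -3 3 0 -5 1 6 -4 2
j=1: nums[1]=-6 ≤ 2 → i=1, swap nums[1],nums[1] (no change) → -1 -6 -3 3 0 -5 1 6 -4 2
j=2: nums[2]=-3 ≤ 2 → i=2, swap nums[2],nums[2] (no change) → -1 -6 -3 3 0 -5 1 6 -4 2
j=3: nums[3]=3 > 2 → no swap
j=4: nums[4]=0 ≤ 2 → i=3, swap nums[3],nums[4] → -1 -6 -3 0 3 -5 1 6 -4 2
j=5: nums[5]=-5 ≤ 2 → i=4, swap nums[4],nums[5] → -1 -6 -3 0 -5 3 1 6 -4 2
j=6: nums[6]=1 ≤ 2 → i=5, swap nums[5],nums[6] → -1 -6 -3 0 -5 1 3 6 -4 2
j=7: nums[7]=6 > 2 → no swap
j=8: nums[8]=-4 ≤ 2 → i=6, swap nums[6],nums[8] → -1 -6 -3 0 -5 1 -4 6 3 2
final swap nums[7],nums[9] → -1 -6 -3 0 -5 1 -4 2 3 6; return 7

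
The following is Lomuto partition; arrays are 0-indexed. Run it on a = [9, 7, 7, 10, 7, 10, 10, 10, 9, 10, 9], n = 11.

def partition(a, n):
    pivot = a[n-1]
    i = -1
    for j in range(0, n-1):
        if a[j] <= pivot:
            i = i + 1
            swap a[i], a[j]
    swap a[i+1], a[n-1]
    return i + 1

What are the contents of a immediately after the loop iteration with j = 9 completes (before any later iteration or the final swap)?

pivot=9, i=-1
j=0: 9≤9, i=0, swap(0,0) ⇒ [9, 7, 7, 10, 7, 10, 10, 10, 9, 10, 9]
j=1: 7≤9, i=1, swap(1,1) ⇒ [9, 7, 7, 10, 7, 10, 10, 10, 9, 10, 9]
j=2: 7≤9, i=2, swap(2,2) ⇒ [9, 7, 7, 10, 7, 10, 10, 10, 9, 10, 9]
j=3: 10>9, skip
j=4: 7≤9, i=3, swap(3,4) ⇒ [9, 7, 7, 7, 10, 10, 10, 10, 9, 10, 9]
j=5: 10>9, skip
j=6: 10>9, skip
j=7: 10>9, skip
j=8: 9≤9, i=4, swap(4,8) ⇒ [9, 7, 7, 7, 9, 10, 10, 10, 10, 10, 9]
j=9: 10>9, skip
(after j=9) a = [9, 7, 7, 7, 9, 10, 10, 10, 10, 10, 9]

[9, 7, 7, 7, 9, 10, 10, 10, 10, 10, 9]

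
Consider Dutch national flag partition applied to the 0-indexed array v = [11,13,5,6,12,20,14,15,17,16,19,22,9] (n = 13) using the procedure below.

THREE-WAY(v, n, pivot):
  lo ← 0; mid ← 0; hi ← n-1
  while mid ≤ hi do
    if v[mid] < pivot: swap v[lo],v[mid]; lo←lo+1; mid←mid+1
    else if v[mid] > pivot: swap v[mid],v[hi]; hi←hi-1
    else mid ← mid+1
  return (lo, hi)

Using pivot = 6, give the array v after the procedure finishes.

[5,6,13,12,20,14,15,17,16,19,22,9,11]

pivot = 6; lo=0, mid=0, hi=12
v[mid]=11>6: swap v[0],v[12]; hi=11 → [9,13,5,6,12,20,14,15,17,16,19,22,11]
v[mid]=9>6: swap v[0],v[11]; hi=10 → [22,13,5,6,12,20,14,15,17,16,19,9,11]
v[mid]=22>6: swap v[0],v[10]; hi=9 → [19,13,5,6,12,20,14,15,17,16,22,9,11]
v[mid]=19>6: swap v[0],v[9]; hi=8 → [16,13,5,6,12,20,14,15,17,19,22,9,11]
v[mid]=16>6: swap v[0],v[8]; hi=7 → [17,13,5,6,12,20,14,15,16,19,22,9,11]
v[mid]=17>6: swap v[0],v[7]; hi=6 → [15,13,5,6,12,20,14,17,16,19,22,9,11]
v[mid]=15>6: swap v[0],v[6]; hi=5 → [14,13,5,6,12,20,15,17,16,19,22,9,11]
v[mid]=14>6: swap v[0],v[5]; hi=4 → [20,13,5,6,12,14,15,17,16,19,22,9,11]
v[mid]=20>6: swap v[0],v[4]; hi=3 → [12,13,5,6,20,14,15,17,16,19,22,9,11]
v[mid]=12>6: swap v[0],v[3]; hi=2 → [6,13,5,12,20,14,15,17,16,19,22,9,11]
v[mid]=6=6: mid=1
v[mid]=13>6: swap v[1],v[2]; hi=1 → [6,5,13,12,20,14,15,17,16,19,22,9,11]
v[mid]=5<6: swap v[0],v[1]; lo=1,mid=2 → [5,6,13,12,20,14,15,17,16,19,22,9,11]
end: lo=1, hi=1; v = [5,6,13,12,20,14,15,17,16,19,22,9,11]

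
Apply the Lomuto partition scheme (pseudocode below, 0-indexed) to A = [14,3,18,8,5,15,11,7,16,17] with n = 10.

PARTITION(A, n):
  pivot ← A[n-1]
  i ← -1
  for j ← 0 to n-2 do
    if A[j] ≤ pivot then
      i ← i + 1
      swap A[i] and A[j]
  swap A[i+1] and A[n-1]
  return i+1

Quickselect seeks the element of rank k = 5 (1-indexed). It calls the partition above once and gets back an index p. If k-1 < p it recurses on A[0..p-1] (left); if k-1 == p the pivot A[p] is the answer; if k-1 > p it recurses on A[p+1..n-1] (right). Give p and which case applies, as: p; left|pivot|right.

pivot = A[9] = 17; i = -1
j=0: A[0]=14 ≤ 17 → i=0, swap A[0],A[0] (no change) → [14,3,18,8,5,15,11,7,16,17]
j=1: A[1]=3 ≤ 17 → i=1, swap A[1],A[1] (no change) → [14,3,18,8,5,15,11,7,16,17]
j=2: A[2]=18 > 17 → no swap
j=3: A[3]=8 ≤ 17 → i=2, swap A[2],A[3] → [14,3,8,18,5,15,11,7,16,17]
j=4: A[4]=5 ≤ 17 → i=3, swap A[3],A[4] → [14,3,8,5,18,15,11,7,16,17]
j=5: A[5]=15 ≤ 17 → i=4, swap A[4],A[5] → [14,3,8,5,15,18,11,7,16,17]
j=6: A[6]=11 ≤ 17 → i=5, swap A[5],A[6] → [14,3,8,5,15,11,18,7,16,17]
j=7: A[7]=7 ≤ 17 → i=6, swap A[6],A[7] → [14,3,8,5,15,11,7,18,16,17]
j=8: A[8]=16 ≤ 17 → i=7, swap A[7],A[8] → [14,3,8,5,15,11,7,16,18,17]
final swap A[8],A[9] → [14,3,8,5,15,11,7,16,17,18]; return 8
p = 8; k-1 = 4 < 8 ⇒ left

8; left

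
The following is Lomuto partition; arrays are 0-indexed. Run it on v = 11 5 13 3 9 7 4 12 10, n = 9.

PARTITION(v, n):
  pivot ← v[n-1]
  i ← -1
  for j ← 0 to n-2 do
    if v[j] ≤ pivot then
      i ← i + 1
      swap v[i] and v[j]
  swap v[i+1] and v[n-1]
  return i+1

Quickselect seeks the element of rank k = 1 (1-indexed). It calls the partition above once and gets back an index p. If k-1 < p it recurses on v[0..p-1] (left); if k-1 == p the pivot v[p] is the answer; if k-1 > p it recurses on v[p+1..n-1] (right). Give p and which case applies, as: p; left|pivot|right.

5; left

pivot=10, i=-1
j=0: 11>10, skip
j=1: 5≤10, i=0, swap(0,1) ⇒ 5 11 13 3 9 7 4 12 10
j=2: 13>10, skip
j=3: 3≤10, i=1, swap(1,3) ⇒ 5 3 13 11 9 7 4 12 10
j=4: 9≤10, i=2, swap(2,4) ⇒ 5 3 9 11 13 7 4 12 10
j=5: 7≤10, i=3, swap(3,5) ⇒ 5 3 9 7 13 11 4 12 10
j=6: 4≤10, i=4, swap(4,6) ⇒ 5 3 9 7 4 11 13 12 10
j=7: 12>10, skip
swap(5,8) ⇒ 5 3 9 7 4 10 13 12 11; return 5
p = 5; k-1 = 0 < 5 ⇒ left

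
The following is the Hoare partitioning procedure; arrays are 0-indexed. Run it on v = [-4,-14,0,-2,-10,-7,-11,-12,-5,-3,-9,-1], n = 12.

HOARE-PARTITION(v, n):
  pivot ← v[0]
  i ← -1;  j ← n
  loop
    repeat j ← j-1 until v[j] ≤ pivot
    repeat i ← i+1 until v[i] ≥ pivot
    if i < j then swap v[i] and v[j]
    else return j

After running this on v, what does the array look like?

[-9,-14,-5,-12,-10,-7,-11,-2,0,-3,-4,-1]

pivot=-4
j stops at 10 (-9), i stops at 0 (-4); swap ⇒ [-9,-14,0,-2,-10,-7,-11,-12,-5,-3,-4,-1]
j stops at 8 (-5), i stops at 2 (0); swap ⇒ [-9,-14,-5,-2,-10,-7,-11,-12,0,-3,-4,-1]
j stops at 7 (-12), i stops at 3 (-2); swap ⇒ [-9,-14,-5,-12,-10,-7,-11,-2,0,-3,-4,-1]
j stops at 6, i stops at 7; i≥j ⇒ return 6. v=[-9,-14,-5,-12,-10,-7,-11,-2,0,-3,-4,-1]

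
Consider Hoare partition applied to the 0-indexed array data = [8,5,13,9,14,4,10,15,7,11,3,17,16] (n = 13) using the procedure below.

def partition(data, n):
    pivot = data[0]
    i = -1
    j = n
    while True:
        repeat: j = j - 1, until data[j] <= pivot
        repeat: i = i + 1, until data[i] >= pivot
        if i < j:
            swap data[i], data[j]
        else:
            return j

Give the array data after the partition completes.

[3,5,7,4,14,9,10,15,13,11,8,17,16]

pivot = data[0] = 8; i = -1, j = 13
j→10 (data[10]=3≤8), i→0 (data[0]=8≥8); i<j, swap → [3,5,13,9,14,4,10,15,7,11,8,17,16]
j→8 (data[8]=7≤8), i→2 (data[2]=13≥8); i<j, swap → [3,5,7,9,14,4,10,15,13,11,8,17,16]
j→5 (data[5]=4≤8), i→3 (data[3]=9≥8); i<j, swap → [3,5,7,4,14,9,10,15,13,11,8,17,16]
j→3, i→4; i≥j, return j=3. data = [3,5,7,4,14,9,10,15,13,11,8,17,16]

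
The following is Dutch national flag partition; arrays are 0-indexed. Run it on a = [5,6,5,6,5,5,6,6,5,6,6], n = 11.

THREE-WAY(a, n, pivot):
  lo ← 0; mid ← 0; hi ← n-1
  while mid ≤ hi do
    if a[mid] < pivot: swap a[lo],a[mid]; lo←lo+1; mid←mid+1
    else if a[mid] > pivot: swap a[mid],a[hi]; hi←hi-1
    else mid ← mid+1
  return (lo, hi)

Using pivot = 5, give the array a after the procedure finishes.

pivot = 5; lo=0, mid=0, hi=10
a[mid]=5=5: mid=1
a[mid]=6>5: swap a[1],a[10]; hi=9 → [5,6,5,6,5,5,6,6,5,6,6]
a[mid]=6>5: swap a[1],a[9]; hi=8 → [5,6,5,6,5,5,6,6,5,6,6]
a[mid]=6>5: swap a[1],a[8]; hi=7 → [5,5,5,6,5,5,6,6,6,6,6]
a[mid]=5=5: mid=2
a[mid]=5=5: mid=3
a[mid]=6>5: swap a[3],a[7]; hi=6 → [5,5,5,6,5,5,6,6,6,6,6]
a[mid]=6>5: swap a[3],a[6]; hi=5 → [5,5,5,6,5,5,6,6,6,6,6]
a[mid]=6>5: swap a[3],a[5]; hi=4 → [5,5,5,5,5,6,6,6,6,6,6]
a[mid]=5=5: mid=4
a[mid]=5=5: mid=5
end: lo=0, hi=4; a = [5,5,5,5,5,6,6,6,6,6,6]

[5,5,5,5,5,6,6,6,6,6,6]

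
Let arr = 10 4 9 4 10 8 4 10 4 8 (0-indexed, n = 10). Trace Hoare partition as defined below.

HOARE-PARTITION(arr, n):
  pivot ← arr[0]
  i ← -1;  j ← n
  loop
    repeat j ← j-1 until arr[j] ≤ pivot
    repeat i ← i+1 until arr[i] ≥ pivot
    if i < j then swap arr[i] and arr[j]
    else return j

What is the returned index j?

pivot=10
j stops at 9 (8), i stops at 0 (10); swap ⇒ 8 4 9 4 10 8 4 10 4 10
j stops at 8 (4), i stops at 4 (10); swap ⇒ 8 4 9 4 4 8 4 10 10 10
j stops at 7, i stops at 7; i≥j ⇒ return 7. arr=8 4 9 4 4 8 4 10 10 10

7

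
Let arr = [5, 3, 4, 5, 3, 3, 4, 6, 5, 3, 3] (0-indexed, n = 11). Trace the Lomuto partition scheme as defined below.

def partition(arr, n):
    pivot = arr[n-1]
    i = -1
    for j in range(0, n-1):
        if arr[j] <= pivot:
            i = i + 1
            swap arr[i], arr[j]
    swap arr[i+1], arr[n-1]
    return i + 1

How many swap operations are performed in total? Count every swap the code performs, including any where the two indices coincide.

5

pivot=3, i=-1
j=0: 5>3, skip
j=1: 3≤3, i=0, swap(0,1) ⇒ [3, 5, 4, 5, 3, 3, 4, 6, 5, 3, 3]
j=2: 4>3, skip
j=3: 5>3, skip
j=4: 3≤3, i=1, swap(1,4) ⇒ [3, 3, 4, 5, 5, 3, 4, 6, 5, 3, 3]
j=5: 3≤3, i=2, swap(2,5) ⇒ [3, 3, 3, 5, 5, 4, 4, 6, 5, 3, 3]
j=6: 4>3, skip
j=7: 6>3, skip
j=8: 5>3, skip
j=9: 3≤3, i=3, swap(3,9) ⇒ [3, 3, 3, 3, 5, 4, 4, 6, 5, 5, 3]
swap(4,10) ⇒ [3, 3, 3, 3, 3, 4, 4, 6, 5, 5, 5]; return 4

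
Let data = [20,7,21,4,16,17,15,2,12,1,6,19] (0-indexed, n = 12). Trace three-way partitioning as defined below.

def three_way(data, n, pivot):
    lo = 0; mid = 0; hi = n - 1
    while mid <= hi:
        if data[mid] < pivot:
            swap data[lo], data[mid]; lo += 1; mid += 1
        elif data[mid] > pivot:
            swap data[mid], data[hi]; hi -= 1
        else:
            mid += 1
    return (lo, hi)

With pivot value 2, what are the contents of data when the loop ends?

lo=0 mid=0 hi=11
20>2: swap(0,11), hi=10 ⇒ [19,7,21,4,16,17,15,2,12,1,6,20]
19>2: swap(0,10), hi=9 ⇒ [6,7,21,4,16,17,15,2,12,1,19,20]
6>2: swap(0,9), hi=8 ⇒ [1,7,21,4,16,17,15,2,12,6,19,20]
1<2: swap(0,0), lo=1 mid=1 ⇒ [1,7,21,4,16,17,15,2,12,6,19,20]
7>2: swap(1,8), hi=7 ⇒ [1,12,21,4,16,17,15,2,7,6,19,20]
12>2: swap(1,7), hi=6 ⇒ [1,2,21,4,16,17,15,12,7,6,19,20]
2=2: mid=2
21>2: swap(2,6), hi=5 ⇒ [1,2,15,4,16,17,21,12,7,6,19,20]
15>2: swap(2,5), hi=4 ⇒ [1,2,17,4,16,15,21,12,7,6,19,20]
17>2: swap(2,4), hi=3 ⇒ [1,2,16,4,17,15,21,12,7,6,19,20]
16>2: swap(2,3), hi=2 ⇒ [1,2,4,16,17,15,21,12,7,6,19,20]
4>2: swap(2,2), hi=1 ⇒ [1,2,4,16,17,15,21,12,7,6,19,20]
done. lo=1 hi=1; data=[1,2,4,16,17,15,21,12,7,6,19,20]

[1,2,4,16,17,15,21,12,7,6,19,20]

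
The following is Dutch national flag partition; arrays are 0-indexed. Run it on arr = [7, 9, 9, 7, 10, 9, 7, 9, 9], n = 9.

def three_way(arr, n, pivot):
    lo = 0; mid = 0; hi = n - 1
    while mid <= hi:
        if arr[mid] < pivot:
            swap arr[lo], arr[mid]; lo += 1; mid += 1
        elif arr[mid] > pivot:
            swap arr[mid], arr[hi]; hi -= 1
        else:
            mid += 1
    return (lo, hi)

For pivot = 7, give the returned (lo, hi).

(0, 2)

pivot = 7; lo=0, mid=0, hi=8
arr[mid]=7=7: mid=1
arr[mid]=9>7: swap arr[1],arr[8]; hi=7 → [7, 9, 9, 7, 10, 9, 7, 9, 9]
arr[mid]=9>7: swap arr[1],arr[7]; hi=6 → [7, 9, 9, 7, 10, 9, 7, 9, 9]
arr[mid]=9>7: swap arr[1],arr[6]; hi=5 → [7, 7, 9, 7, 10, 9, 9, 9, 9]
arr[mid]=7=7: mid=2
arr[mid]=9>7: swap arr[2],arr[5]; hi=4 → [7, 7, 9, 7, 10, 9, 9, 9, 9]
arr[mid]=9>7: swap arr[2],arr[4]; hi=3 → [7, 7, 10, 7, 9, 9, 9, 9, 9]
arr[mid]=10>7: swap arr[2],arr[3]; hi=2 → [7, 7, 7, 10, 9, 9, 9, 9, 9]
arr[mid]=7=7: mid=3
end: lo=0, hi=2; arr = [7, 7, 7, 10, 9, 9, 9, 9, 9]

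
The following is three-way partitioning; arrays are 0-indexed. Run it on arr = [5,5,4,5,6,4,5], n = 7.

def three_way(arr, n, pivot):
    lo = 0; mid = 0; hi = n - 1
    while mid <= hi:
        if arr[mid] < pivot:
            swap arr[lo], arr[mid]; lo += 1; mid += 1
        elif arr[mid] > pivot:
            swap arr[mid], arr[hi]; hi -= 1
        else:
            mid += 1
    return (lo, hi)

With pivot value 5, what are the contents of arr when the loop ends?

[4,4,5,5,5,5,6]

lo=0 mid=0 hi=6
5=5: mid=1
5=5: mid=2
4<5: swap(0,2), lo=1 mid=3 ⇒ [4,5,5,5,6,4,5]
5=5: mid=4
6>5: swap(4,6), hi=5 ⇒ [4,5,5,5,5,4,6]
5=5: mid=5
4<5: swap(1,5), lo=2 mid=6 ⇒ [4,4,5,5,5,5,6]
done. lo=2 hi=5; arr=[4,4,5,5,5,5,6]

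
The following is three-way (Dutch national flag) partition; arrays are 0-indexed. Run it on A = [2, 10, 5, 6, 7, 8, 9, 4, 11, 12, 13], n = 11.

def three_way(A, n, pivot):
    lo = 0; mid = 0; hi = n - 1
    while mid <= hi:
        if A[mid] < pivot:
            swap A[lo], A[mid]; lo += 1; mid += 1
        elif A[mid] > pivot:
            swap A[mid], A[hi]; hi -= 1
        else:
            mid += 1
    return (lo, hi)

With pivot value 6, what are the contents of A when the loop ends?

pivot = 6; lo=0, mid=0, hi=10
A[mid]=2<6: swap A[0],A[0]; lo=1,mid=1 → [2, 10, 5, 6, 7, 8, 9, 4, 11, 12, 13]
A[mid]=10>6: swap A[1],A[10]; hi=9 → [2, 13, 5, 6, 7, 8, 9, 4, 11, 12, 10]
A[mid]=13>6: swap A[1],A[9]; hi=8 → [2, 12, 5, 6, 7, 8, 9, 4, 11, 13, 10]
A[mid]=12>6: swap A[1],A[8]; hi=7 → [2, 11, 5, 6, 7, 8, 9, 4, 12, 13, 10]
A[mid]=11>6: swap A[1],A[7]; hi=6 → [2, 4, 5, 6, 7, 8, 9, 11, 12, 13, 10]
A[mid]=4<6: swap A[1],A[1]; lo=2,mid=2 → [2, 4, 5, 6, 7, 8, 9, 11, 12, 13, 10]
A[mid]=5<6: swap A[2],A[2]; lo=3,mid=3 → [2, 4, 5, 6, 7, 8, 9, 11, 12, 13, 10]
A[mid]=6=6: mid=4
A[mid]=7>6: swap A[4],A[6]; hi=5 → [2, 4, 5, 6, 9, 8, 7, 11, 12, 13, 10]
A[mid]=9>6: swap A[4],A[5]; hi=4 → [2, 4, 5, 6, 8, 9, 7, 11, 12, 13, 10]
A[mid]=8>6: swap A[4],A[4]; hi=3 → [2, 4, 5, 6, 8, 9, 7, 11, 12, 13, 10]
end: lo=3, hi=3; A = [2, 4, 5, 6, 8, 9, 7, 11, 12, 13, 10]

[2, 4, 5, 6, 8, 9, 7, 11, 12, 13, 10]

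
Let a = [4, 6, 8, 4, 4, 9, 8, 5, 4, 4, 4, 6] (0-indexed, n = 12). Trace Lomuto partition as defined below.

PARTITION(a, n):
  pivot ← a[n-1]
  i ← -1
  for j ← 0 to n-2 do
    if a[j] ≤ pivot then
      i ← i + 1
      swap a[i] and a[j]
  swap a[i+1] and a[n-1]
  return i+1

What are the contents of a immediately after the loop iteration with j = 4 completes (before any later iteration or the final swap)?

pivot=6, i=-1
j=0: 4≤6, i=0, swap(0,0) ⇒ [4, 6, 8, 4, 4, 9, 8, 5, 4, 4, 4, 6]
j=1: 6≤6, i=1, swap(1,1) ⇒ [4, 6, 8, 4, 4, 9, 8, 5, 4, 4, 4, 6]
j=2: 8>6, skip
j=3: 4≤6, i=2, swap(2,3) ⇒ [4, 6, 4, 8, 4, 9, 8, 5, 4, 4, 4, 6]
j=4: 4≤6, i=3, swap(3,4) ⇒ [4, 6, 4, 4, 8, 9, 8, 5, 4, 4, 4, 6]
(after j=4) a = [4, 6, 4, 4, 8, 9, 8, 5, 4, 4, 4, 6]

[4, 6, 4, 4, 8, 9, 8, 5, 4, 4, 4, 6]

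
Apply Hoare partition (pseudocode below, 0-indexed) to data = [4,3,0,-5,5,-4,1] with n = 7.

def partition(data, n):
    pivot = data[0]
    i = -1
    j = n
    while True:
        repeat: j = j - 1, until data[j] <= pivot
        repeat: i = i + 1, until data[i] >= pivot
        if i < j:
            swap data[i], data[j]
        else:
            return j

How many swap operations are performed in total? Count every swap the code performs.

pivot = data[0] = 4; i = -1, j = 7
j→6 (data[6]=1≤4), i→0 (data[0]=4≥4); i<j, swap → [1,3,0,-5,5,-4,4]
j→5 (data[5]=-4≤4), i→4 (data[4]=5≥4); i<j, swap → [1,3,0,-5,-4,5,4]
j→4, i→5; i≥j, return j=4. data = [1,3,0,-5,-4,5,4]

2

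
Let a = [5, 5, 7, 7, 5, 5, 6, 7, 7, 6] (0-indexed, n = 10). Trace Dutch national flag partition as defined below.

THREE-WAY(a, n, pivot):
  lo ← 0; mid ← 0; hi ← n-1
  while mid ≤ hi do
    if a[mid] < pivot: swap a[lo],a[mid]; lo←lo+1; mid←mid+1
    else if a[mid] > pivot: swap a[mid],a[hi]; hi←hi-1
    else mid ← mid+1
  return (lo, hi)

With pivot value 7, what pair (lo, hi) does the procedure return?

pivot = 7; lo=0, mid=0, hi=9
a[mid]=5<7: swap a[0],a[0]; lo=1,mid=1 → [5, 5, 7, 7, 5, 5, 6, 7, 7, 6]
a[mid]=5<7: swap a[1],a[1]; lo=2,mid=2 → [5, 5, 7, 7, 5, 5, 6, 7, 7, 6]
a[mid]=7=7: mid=3
a[mid]=7=7: mid=4
a[mid]=5<7: swap a[2],a[4]; lo=3,mid=5 → [5, 5, 5, 7, 7, 5, 6, 7, 7, 6]
a[mid]=5<7: swap a[3],a[5]; lo=4,mid=6 → [5, 5, 5, 5, 7, 7, 6, 7, 7, 6]
a[mid]=6<7: swap a[4],a[6]; lo=5,mid=7 → [5, 5, 5, 5, 6, 7, 7, 7, 7, 6]
a[mid]=7=7: mid=8
a[mid]=7=7: mid=9
a[mid]=6<7: swap a[5],a[9]; lo=6,mid=10 → [5, 5, 5, 5, 6, 6, 7, 7, 7, 7]
end: lo=6, hi=9; a = [5, 5, 5, 5, 6, 6, 7, 7, 7, 7]

(6, 9)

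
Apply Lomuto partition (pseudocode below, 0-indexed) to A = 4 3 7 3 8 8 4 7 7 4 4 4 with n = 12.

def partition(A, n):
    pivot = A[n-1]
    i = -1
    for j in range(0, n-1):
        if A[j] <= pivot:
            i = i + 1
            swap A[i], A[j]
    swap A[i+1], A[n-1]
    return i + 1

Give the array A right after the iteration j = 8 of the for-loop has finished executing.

pivot=4, i=-1
j=0: 4≤4, i=0, swap(0,0) ⇒ 4 3 7 3 8 8 4 7 7 4 4 4
j=1: 3≤4, i=1, swap(1,1) ⇒ 4 3 7 3 8 8 4 7 7 4 4 4
j=2: 7>4, skip
j=3: 3≤4, i=2, swap(2,3) ⇒ 4 3 3 7 8 8 4 7 7 4 4 4
j=4: 8>4, skip
j=5: 8>4, skip
j=6: 4≤4, i=3, swap(3,6) ⇒ 4 3 3 4 8 8 7 7 7 4 4 4
j=7: 7>4, skip
j=8: 7>4, skip
(after j=8) A = 4 3 3 4 8 8 7 7 7 4 4 4

4 3 3 4 8 8 7 7 7 4 4 4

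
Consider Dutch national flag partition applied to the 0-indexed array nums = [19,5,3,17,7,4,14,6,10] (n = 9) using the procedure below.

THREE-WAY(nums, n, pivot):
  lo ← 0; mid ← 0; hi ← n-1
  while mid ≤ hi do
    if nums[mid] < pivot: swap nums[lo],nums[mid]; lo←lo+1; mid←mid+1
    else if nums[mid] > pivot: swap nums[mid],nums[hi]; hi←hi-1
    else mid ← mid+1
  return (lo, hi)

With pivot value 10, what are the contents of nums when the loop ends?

[5,3,6,7,4,10,14,17,19]

pivot = 10; lo=0, mid=0, hi=8
nums[mid]=19>10: swap nums[0],nums[8]; hi=7 → [10,5,3,17,7,4,14,6,19]
nums[mid]=10=10: mid=1
nums[mid]=5<10: swap nums[0],nums[1]; lo=1,mid=2 → [5,10,3,17,7,4,14,6,19]
nums[mid]=3<10: swap nums[1],nums[2]; lo=2,mid=3 → [5,3,10,17,7,4,14,6,19]
nums[mid]=17>10: swap nums[3],nums[7]; hi=6 → [5,3,10,6,7,4,14,17,19]
nums[mid]=6<10: swap nums[2],nums[3]; lo=3,mid=4 → [5,3,6,10,7,4,14,17,19]
nums[mid]=7<10: swap nums[3],nums[4]; lo=4,mid=5 → [5,3,6,7,10,4,14,17,19]
nums[mid]=4<10: swap nums[4],nums[5]; lo=5,mid=6 → [5,3,6,7,4,10,14,17,19]
nums[mid]=14>10: swap nums[6],nums[6]; hi=5 → [5,3,6,7,4,10,14,17,19]
end: lo=5, hi=5; nums = [5,3,6,7,4,10,14,17,19]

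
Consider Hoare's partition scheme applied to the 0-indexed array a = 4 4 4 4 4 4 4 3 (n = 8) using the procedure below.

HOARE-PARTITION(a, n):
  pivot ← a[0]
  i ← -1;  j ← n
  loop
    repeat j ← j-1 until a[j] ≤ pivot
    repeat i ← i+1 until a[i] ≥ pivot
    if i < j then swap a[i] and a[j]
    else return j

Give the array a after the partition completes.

3 4 4 4 4 4 4 4

pivot = a[0] = 4; i = -1, j = 8
j→7 (a[7]=3≤4), i→0 (a[0]=4≥4); i<j, swap → 3 4 4 4 4 4 4 4
j→6 (a[6]=4≤4), i→1 (a[1]=4≥4); i<j, swap → 3 4 4 4 4 4 4 4
j→5 (a[5]=4≤4), i→2 (a[2]=4≥4); i<j, swap → 3 4 4 4 4 4 4 4
j→4 (a[4]=4≤4), i→3 (a[3]=4≥4); i<j, swap → 3 4 4 4 4 4 4 4
j→3, i→4; i≥j, return j=3. a = 3 4 4 4 4 4 4 4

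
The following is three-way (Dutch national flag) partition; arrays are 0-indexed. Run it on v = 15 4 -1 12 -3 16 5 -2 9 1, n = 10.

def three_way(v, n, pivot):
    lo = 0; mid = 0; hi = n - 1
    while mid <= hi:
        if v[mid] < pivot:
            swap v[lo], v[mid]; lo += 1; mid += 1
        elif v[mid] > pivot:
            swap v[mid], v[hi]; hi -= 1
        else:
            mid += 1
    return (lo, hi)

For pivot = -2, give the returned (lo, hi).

(1, 1)

lo=0 mid=0 hi=9
15>-2: swap(0,9), hi=8 ⇒ 1 4 -1 12 -3 16 5 -2 9 15
1>-2: swap(0,8), hi=7 ⇒ 9 4 -1 12 -3 16 5 -2 1 15
9>-2: swap(0,7), hi=6 ⇒ -2 4 -1 12 -3 16 5 9 1 15
-2=-2: mid=1
4>-2: swap(1,6), hi=5 ⇒ -2 5 -1 12 -3 16 4 9 1 15
5>-2: swap(1,5), hi=4 ⇒ -2 16 -1 12 -3 5 4 9 1 15
16>-2: swap(1,4), hi=3 ⇒ -2 -3 -1 12 16 5 4 9 1 15
-3<-2: swap(0,1), lo=1 mid=2 ⇒ -3 -2 -1 12 16 5 4 9 1 15
-1>-2: swap(2,3), hi=2 ⇒ -3 -2 12 -1 16 5 4 9 1 15
12>-2: swap(2,2), hi=1 ⇒ -3 -2 12 -1 16 5 4 9 1 15
done. lo=1 hi=1; v=-3 -2 12 -1 16 5 4 9 1 15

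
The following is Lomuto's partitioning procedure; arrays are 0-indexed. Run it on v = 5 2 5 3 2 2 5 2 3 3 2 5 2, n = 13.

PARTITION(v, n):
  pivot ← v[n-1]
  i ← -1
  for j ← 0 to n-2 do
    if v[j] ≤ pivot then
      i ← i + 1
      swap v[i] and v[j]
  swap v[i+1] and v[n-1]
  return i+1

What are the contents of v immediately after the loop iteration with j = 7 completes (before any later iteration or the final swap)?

pivot=2, i=-1
j=0: 5>2, skip
j=1: 2≤2, i=0, swap(0,1) ⇒ 2 5 5 3 2 2 5 2 3 3 2 5 2
j=2: 5>2, skip
j=3: 3>2, skip
j=4: 2≤2, i=1, swap(1,4) ⇒ 2 2 5 3 5 2 5 2 3 3 2 5 2
j=5: 2≤2, i=2, swap(2,5) ⇒ 2 2 2 3 5 5 5 2 3 3 2 5 2
j=6: 5>2, skip
j=7: 2≤2, i=3, swap(3,7) ⇒ 2 2 2 2 5 5 5 3 3 3 2 5 2
(after j=7) v = 2 2 2 2 5 5 5 3 3 3 2 5 2

2 2 2 2 5 5 5 3 3 3 2 5 2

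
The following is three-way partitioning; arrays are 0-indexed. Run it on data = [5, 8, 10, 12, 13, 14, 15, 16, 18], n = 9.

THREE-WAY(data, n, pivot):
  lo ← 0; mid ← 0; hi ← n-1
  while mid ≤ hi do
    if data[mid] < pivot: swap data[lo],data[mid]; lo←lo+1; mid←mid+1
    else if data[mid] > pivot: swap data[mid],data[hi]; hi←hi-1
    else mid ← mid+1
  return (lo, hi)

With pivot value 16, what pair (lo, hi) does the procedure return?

pivot = 16; lo=0, mid=0, hi=8
data[mid]=5<16: swap data[0],data[0]; lo=1,mid=1 → [5, 8, 10, 12, 13, 14, 15, 16, 18]
data[mid]=8<16: swap data[1],data[1]; lo=2,mid=2 → [5, 8, 10, 12, 13, 14, 15, 16, 18]
data[mid]=10<16: swap data[2],data[2]; lo=3,mid=3 → [5, 8, 10, 12, 13, 14, 15, 16, 18]
data[mid]=12<16: swap data[3],data[3]; lo=4,mid=4 → [5, 8, 10, 12, 13, 14, 15, 16, 18]
data[mid]=13<16: swap data[4],data[4]; lo=5,mid=5 → [5, 8, 10, 12, 13, 14, 15, 16, 18]
data[mid]=14<16: swap data[5],data[5]; lo=6,mid=6 → [5, 8, 10, 12, 13, 14, 15, 16, 18]
data[mid]=15<16: swap data[6],data[6]; lo=7,mid=7 → [5, 8, 10, 12, 13, 14, 15, 16, 18]
data[mid]=16=16: mid=8
data[mid]=18>16: swap data[8],data[8]; hi=7 → [5, 8, 10, 12, 13, 14, 15, 16, 18]
end: lo=7, hi=7; data = [5, 8, 10, 12, 13, 14, 15, 16, 18]

(7, 7)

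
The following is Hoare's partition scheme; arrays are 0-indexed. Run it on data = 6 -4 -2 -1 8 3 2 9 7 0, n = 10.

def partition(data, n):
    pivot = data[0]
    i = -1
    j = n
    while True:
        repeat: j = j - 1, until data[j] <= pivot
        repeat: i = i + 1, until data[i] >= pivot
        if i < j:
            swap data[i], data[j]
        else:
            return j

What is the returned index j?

pivot = data[0] = 6; i = -1, j = 10
j→9 (data[9]=0≤6), i→0 (data[0]=6≥6); i<j, swap → 0 -4 -2 -1 8 3 2 9 7 6
j→6 (data[6]=2≤6), i→4 (data[4]=8≥6); i<j, swap → 0 -4 -2 -1 2 3 8 9 7 6
j→5, i→6; i≥j, return j=5. data = 0 -4 -2 -1 2 3 8 9 7 6

5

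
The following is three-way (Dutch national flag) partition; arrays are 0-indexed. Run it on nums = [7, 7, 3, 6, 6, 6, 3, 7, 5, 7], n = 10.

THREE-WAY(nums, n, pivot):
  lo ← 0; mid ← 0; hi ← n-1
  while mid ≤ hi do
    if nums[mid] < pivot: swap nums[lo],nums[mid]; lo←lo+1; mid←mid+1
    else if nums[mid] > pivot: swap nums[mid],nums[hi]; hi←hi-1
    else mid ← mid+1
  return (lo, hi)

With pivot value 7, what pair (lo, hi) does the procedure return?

(6, 9)

pivot = 7; lo=0, mid=0, hi=9
nums[mid]=7=7: mid=1
nums[mid]=7=7: mid=2
nums[mid]=3<7: swap nums[0],nums[2]; lo=1,mid=3 → [3, 7, 7, 6, 6, 6, 3, 7, 5, 7]
nums[mid]=6<7: swap nums[1],nums[3]; lo=2,mid=4 → [3, 6, 7, 7, 6, 6, 3, 7, 5, 7]
nums[mid]=6<7: swap nums[2],nums[4]; lo=3,mid=5 → [3, 6, 6, 7, 7, 6, 3, 7, 5, 7]
nums[mid]=6<7: swap nums[3],nums[5]; lo=4,mid=6 → [3, 6, 6, 6, 7, 7, 3, 7, 5, 7]
nums[mid]=3<7: swap nums[4],nums[6]; lo=5,mid=7 → [3, 6, 6, 6, 3, 7, 7, 7, 5, 7]
nums[mid]=7=7: mid=8
nums[mid]=5<7: swap nums[5],nums[8]; lo=6,mid=9 → [3, 6, 6, 6, 3, 5, 7, 7, 7, 7]
nums[mid]=7=7: mid=10
end: lo=6, hi=9; nums = [3, 6, 6, 6, 3, 5, 7, 7, 7, 7]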